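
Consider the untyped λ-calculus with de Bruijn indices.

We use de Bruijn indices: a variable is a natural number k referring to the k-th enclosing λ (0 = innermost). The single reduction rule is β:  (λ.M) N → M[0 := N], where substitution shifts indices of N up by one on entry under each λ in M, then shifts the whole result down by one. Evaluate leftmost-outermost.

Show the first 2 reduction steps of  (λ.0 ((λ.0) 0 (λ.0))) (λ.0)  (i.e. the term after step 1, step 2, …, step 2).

Answer: after 2 steps: (λ.0) (λ.0) (λ.0)

Reduction:
  start: (λ.0 ((λ.0) 0 (λ.0))) (λ.0)
  [1] (λ.0) ((λ.0) (λ.0) (λ.0))
  [2] (λ.0) (λ.0) (λ.0)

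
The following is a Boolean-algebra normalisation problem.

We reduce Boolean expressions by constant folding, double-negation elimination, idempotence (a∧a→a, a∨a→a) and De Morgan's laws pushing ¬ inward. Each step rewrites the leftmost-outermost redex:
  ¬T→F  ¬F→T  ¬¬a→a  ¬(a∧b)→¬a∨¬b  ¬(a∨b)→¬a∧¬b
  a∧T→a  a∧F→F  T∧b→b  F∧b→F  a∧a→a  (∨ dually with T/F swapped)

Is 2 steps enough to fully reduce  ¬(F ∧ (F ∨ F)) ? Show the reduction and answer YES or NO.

  start: ¬(F ∧ (F ∨ F))
  step 1: ¬F ∨ ¬(F ∨ F)
  step 2: T ∨ ¬(F ∨ F)

Answer: NO — after 2 steps the term is T ∨ ¬(F ∨ F), not yet normal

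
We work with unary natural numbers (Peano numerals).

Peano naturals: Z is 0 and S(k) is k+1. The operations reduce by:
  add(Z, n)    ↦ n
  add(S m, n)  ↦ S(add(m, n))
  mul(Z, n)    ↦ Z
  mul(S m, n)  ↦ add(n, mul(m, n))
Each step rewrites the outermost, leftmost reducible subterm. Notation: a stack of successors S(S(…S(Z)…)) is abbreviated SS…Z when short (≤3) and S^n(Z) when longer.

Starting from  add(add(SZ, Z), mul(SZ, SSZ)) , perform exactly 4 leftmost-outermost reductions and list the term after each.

Answer: after 4 steps: S(mul(SZ, SSZ))

Working:
  start: add(add(SZ, Z), mul(SZ, SSZ))
  step 1: add(S(add(Z, Z)), mul(SZ, SSZ))
  step 2: S(add(add(Z, Z), mul(SZ, SSZ)))
  step 3: S(add(Z, mul(SZ, SSZ)))
  step 4: S(mul(SZ, SSZ))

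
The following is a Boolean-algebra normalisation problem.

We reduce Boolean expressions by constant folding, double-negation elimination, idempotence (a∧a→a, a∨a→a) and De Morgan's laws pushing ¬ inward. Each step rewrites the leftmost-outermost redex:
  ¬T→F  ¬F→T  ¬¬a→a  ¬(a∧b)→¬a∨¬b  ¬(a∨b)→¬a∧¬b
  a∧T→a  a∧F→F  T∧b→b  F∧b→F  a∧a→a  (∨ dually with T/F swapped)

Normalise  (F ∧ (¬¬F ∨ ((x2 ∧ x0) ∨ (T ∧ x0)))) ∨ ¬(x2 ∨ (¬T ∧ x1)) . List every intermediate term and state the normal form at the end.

  start: (F ∧ (¬¬F ∨ ((x2 ∧ x0) ∨ (T ∧ x0)))) ∨ ¬(x2 ∨ (¬T ∧ x1))
  →1  F ∨ ¬(x2 ∨ (¬T ∧ x1))
  →2  ¬(x2 ∨ (¬T ∧ x1))
  →3  ¬x2 ∧ ¬(¬T ∧ x1)
  →4  ¬x2 ∧ (¬¬T ∨ ¬x1)
  →5  ¬x2 ∧ (T ∨ ¬x1)
  →6  ¬x2 ∧ T
  →7  ¬x2

Answer: normal form = ¬x2  (in 7 steps)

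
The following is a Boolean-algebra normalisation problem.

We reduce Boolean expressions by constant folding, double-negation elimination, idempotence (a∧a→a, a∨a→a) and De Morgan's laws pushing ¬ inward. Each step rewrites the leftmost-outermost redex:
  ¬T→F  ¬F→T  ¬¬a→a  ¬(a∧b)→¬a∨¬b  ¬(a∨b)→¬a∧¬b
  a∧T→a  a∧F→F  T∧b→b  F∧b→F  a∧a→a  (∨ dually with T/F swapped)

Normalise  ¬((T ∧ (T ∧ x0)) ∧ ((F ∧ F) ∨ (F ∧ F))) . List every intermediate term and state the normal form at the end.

  start: ¬((T ∧ (T ∧ x0)) ∧ ((F ∧ F) ∨ (F ∧ F)))
  →1  ¬(T ∧ (T ∧ x0)) ∨ ¬((F ∧ F) ∨ (F ∧ F))
  →2  (¬T ∨ ¬(T ∧ x0)) ∨ ¬((F ∧ F) ∨ (F ∧ F))
  →3  (F ∨ ¬(T ∧ x0)) ∨ ¬((F ∧ F) ∨ (F ∧ F))
  →4  ¬(T ∧ x0) ∨ ¬((F ∧ F) ∨ (F ∧ F))
  →5  (¬T ∨ ¬x0) ∨ ¬((F ∧ F) ∨ (F ∧ F))
  →6  (F ∨ ¬x0) ∨ ¬((F ∧ F) ∨ (F ∧ F))
  →7  ¬x0 ∨ ¬((F ∧ F) ∨ (F ∧ F))
  →8  ¬x0 ∨ (¬(F ∧ F) ∧ ¬(F ∧ F))
  →9  ¬x0 ∨ ¬(F ∧ F)
  →10  ¬x0 ∨ (¬F ∨ ¬F)
  →11  ¬x0 ∨ ¬F
  →12  ¬x0 ∨ T
  →13  T

Answer: normal form = T  (in 13 steps)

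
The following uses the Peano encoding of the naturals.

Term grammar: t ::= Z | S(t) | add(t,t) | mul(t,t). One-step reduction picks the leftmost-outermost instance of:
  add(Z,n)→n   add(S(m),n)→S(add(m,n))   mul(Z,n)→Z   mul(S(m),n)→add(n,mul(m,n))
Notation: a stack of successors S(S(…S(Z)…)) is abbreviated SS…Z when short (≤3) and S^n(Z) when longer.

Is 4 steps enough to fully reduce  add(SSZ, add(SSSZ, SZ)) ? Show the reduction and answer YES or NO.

Answer: NO — after 4 steps the term is S(S(S(add(SSZ, SZ)))), not yet normal

Derivation:
  start: add(SSZ, add(SSSZ, SZ))
  [1] S(add(SZ, add(SSSZ, SZ)))
  [2] S(S(add(Z, add(SSSZ, SZ))))
  [3] S(S(add(SSSZ, SZ)))
  [4] S(S(S(add(SSZ, SZ))))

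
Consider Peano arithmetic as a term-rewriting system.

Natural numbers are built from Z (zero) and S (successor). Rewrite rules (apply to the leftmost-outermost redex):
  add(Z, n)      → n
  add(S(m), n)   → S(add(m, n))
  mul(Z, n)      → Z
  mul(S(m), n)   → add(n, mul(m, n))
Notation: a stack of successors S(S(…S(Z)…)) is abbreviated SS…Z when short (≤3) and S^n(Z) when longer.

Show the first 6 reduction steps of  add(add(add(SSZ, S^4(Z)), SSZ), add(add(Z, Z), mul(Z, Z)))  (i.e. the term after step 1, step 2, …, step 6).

  start: add(add(add(SSZ, S^4(Z)), SSZ), add(add(Z, Z), mul(Z, Z)))
  [1] add(add(S(add(SZ, S^4(Z))), SSZ), add(add(Z, Z), mul(Z, Z)))
  [2] add(S(add(add(SZ, S^4(Z)), SSZ)), add(add(Z, Z), mul(Z, Z)))
  [3] S(add(add(add(SZ, S^4(Z)), SSZ), add(add(Z, Z), mul(Z, Z))))
  [4] S(add(add(S(add(Z, S^4(Z))), SSZ), add(add(Z, Z), mul(Z, Z))))
  [5] S(add(S(add(add(Z, S^4(Z)), SSZ)), add(add(Z, Z), mul(Z, Z))))
  [6] S(S(add(add(add(Z, S^4(Z)), SSZ), add(add(Z, Z), mul(Z, Z)))))

Answer: after 6 steps: S(S(add(add(add(Z, S^4(Z)), SSZ), add(add(Z, Z), mul(Z, Z)))))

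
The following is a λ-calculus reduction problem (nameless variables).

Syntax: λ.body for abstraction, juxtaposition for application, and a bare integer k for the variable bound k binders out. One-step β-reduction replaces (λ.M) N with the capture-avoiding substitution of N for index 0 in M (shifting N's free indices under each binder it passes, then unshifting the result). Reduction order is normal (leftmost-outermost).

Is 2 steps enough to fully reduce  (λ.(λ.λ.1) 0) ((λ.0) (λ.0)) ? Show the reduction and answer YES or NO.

Answer: NO — after 2 steps the term is λ.(λ.0) (λ.0), not yet normal

Reduction:
  start: (λ.(λ.λ.1) 0) ((λ.0) (λ.0))
  →1  (λ.λ.1) ((λ.0) (λ.0))
  →2  λ.(λ.0) (λ.0)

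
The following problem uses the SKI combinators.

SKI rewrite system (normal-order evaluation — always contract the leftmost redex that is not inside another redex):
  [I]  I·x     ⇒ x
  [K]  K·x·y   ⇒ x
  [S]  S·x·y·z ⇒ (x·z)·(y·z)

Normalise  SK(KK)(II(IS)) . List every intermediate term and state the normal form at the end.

  start: SK(KK)(II(IS))
  →1  K(II(IS))(KK(II(IS)))
  →2  II(IS)
  →3  I(IS)
  →4  IS
  →5  S

Answer: normal form = S  (in 5 steps)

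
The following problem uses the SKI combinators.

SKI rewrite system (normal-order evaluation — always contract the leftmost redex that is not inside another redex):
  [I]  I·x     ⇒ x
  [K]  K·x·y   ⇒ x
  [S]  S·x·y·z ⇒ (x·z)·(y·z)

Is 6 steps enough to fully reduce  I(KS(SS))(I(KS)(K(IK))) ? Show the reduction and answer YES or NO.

  start: I(KS(SS))(I(KS)(K(IK)))
  [1] KS(SS)(I(KS)(K(IK)))
  [2] S(I(KS)(K(IK)))
  [3] S(KS(K(IK)))
  [4] SS

Answer: YES — reaches normal form SS in 4 ≤ 6 steps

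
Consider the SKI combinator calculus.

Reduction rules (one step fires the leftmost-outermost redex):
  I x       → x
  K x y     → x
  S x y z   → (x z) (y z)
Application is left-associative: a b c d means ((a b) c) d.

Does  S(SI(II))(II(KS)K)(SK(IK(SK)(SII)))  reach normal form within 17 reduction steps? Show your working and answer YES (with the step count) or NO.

  start: S(SI(II))(II(KS)K)(SK(IK(SK)(SII)))
  →1  SI(II)(SK(IK(SK)(SII)))(II(KS)K(SK(IK(SK)(SII))))
  →2  I(SK(IK(SK)(SII)))(II(SK(IK(SK)(SII))))(II(KS)K(SK(IK(SK)(SII))))
  →3  SK(IK(SK)(SII))(II(SK(IK(SK)(SII))))(II(KS)K(SK(IK(SK)(SII))))
  →4  K(II(SK(IK(SK)(SII))))(IK(SK)(SII)(II(SK(IK(SK)(SII)))))(II(KS)K(SK(IK(SK)(SII))))
  →5  II(SK(IK(SK)(SII)))(II(KS)K(SK(IK(SK)(SII))))
  →6  I(SK(IK(SK)(SII)))(II(KS)K(SK(IK(SK)(SII))))
  →7  SK(IK(SK)(SII))(II(KS)K(SK(IK(SK)(SII))))
  →8  K(II(KS)K(SK(IK(SK)(SII))))(IK(SK)(SII)(II(KS)K(SK(IK(SK)(SII)))))
  →9  II(KS)K(SK(IK(SK)(SII)))
  →10  I(KS)K(SK(IK(SK)(SII)))
  →11  KSK(SK(IK(SK)(SII)))
  →12  S(SK(IK(SK)(SII)))
  →13  S(SK(K(SK)(SII)))
  →14  S(SK(SK))

Answer: YES — reaches normal form S(SK(SK)) in 14 ≤ 17 steps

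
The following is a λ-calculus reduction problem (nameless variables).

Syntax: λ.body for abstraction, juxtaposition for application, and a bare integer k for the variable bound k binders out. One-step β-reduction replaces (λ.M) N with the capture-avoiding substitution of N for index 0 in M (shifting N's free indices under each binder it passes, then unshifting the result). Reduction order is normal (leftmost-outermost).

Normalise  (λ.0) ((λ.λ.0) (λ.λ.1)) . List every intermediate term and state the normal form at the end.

  start: (λ.0) ((λ.λ.0) (λ.λ.1))
  step 1: (λ.λ.0) (λ.λ.1)
  step 2: λ.0

Answer: normal form = λ.0  (in 2 steps)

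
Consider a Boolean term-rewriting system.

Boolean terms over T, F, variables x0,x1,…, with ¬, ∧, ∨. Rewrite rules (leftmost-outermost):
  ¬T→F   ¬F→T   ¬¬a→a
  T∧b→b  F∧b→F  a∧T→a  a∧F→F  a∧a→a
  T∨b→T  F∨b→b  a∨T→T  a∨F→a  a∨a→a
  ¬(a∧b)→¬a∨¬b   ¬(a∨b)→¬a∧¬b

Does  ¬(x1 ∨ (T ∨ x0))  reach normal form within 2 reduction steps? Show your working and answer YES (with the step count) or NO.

Answer: NO — after 2 steps the term is ¬x1 ∧ (¬T ∧ ¬x0), not yet normal

Reduction:
  start: ¬(x1 ∨ (T ∨ x0))
  →1  ¬x1 ∧ ¬(T ∨ x0)
  →2  ¬x1 ∧ (¬T ∧ ¬x0)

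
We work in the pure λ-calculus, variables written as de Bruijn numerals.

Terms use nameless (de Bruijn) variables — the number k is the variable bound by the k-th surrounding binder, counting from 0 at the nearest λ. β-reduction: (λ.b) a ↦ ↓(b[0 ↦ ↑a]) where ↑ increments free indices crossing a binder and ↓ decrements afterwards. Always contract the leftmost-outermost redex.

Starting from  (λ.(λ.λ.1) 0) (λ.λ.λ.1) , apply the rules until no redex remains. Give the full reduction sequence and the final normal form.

  start: (λ.(λ.λ.1) 0) (λ.λ.λ.1)
  [1] (λ.λ.1) (λ.λ.λ.1)
  [2] λ.λ.λ.λ.1

Answer: normal form = λ.λ.λ.λ.1  (in 2 steps)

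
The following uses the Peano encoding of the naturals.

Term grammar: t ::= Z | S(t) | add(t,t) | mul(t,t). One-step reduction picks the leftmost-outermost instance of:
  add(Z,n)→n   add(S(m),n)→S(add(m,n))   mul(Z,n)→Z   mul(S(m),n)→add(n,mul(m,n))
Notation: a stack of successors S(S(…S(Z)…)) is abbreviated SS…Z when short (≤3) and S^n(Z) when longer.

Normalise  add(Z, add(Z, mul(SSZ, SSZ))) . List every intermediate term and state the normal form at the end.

  start: add(Z, add(Z, mul(SSZ, SSZ)))
  [1] add(Z, mul(SSZ, SSZ))
  [2] mul(SSZ, SSZ)
  [3] add(SSZ, mul(SZ, SSZ))
  [4] S(add(SZ, mul(SZ, SSZ)))
  [5] S(S(add(Z, mul(SZ, SSZ))))
  [6] S(S(mul(SZ, SSZ)))
  [7] S(S(add(SSZ, mul(Z, SSZ))))
  [8] S(S(S(add(SZ, mul(Z, SSZ)))))
  [9] S(S(S(S(add(Z, mul(Z, SSZ))))))
  [10] S(S(S(S(mul(Z, SSZ)))))
  [11] S^4(Z)

Answer: normal form = S^4(Z)  (in 11 steps)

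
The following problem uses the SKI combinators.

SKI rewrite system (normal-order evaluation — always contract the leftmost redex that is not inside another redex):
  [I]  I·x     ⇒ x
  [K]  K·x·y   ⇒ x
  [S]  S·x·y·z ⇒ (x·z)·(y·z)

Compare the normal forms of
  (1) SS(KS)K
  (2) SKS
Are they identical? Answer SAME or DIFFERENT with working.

Answer: SAME — A ⇓ SKS, B ⇓ SKS

Derivation:
Term A:
  start: SS(KS)K
  step 1: SK(KSK)
  step 2: SKS

Term B:
  start: SKS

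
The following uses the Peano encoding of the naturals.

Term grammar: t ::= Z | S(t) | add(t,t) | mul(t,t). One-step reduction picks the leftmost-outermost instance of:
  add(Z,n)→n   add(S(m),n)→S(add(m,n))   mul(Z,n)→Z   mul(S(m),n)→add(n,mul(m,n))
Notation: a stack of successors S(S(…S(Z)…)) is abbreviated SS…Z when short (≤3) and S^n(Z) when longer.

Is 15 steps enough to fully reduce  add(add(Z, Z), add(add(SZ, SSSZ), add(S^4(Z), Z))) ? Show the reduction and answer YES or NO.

  start: add(add(Z, Z), add(add(SZ, SSSZ), add(S^4(Z), Z)))
  step 1: add(Z, add(add(SZ, SSSZ), add(S^4(Z), Z)))
  step 2: add(add(SZ, SSSZ), add(S^4(Z), Z))
  step 3: add(S(add(Z, SSSZ)), add(S^4(Z), Z))
  step 4: S(add(add(Z, SSSZ), add(S^4(Z), Z)))
  step 5: S(add(SSSZ, add(S^4(Z), Z)))
  step 6: S(S(add(SSZ, add(S^4(Z), Z))))
  step 7: S(S(S(add(SZ, add(S^4(Z), Z)))))
  step 8: S(S(S(S(add(Z, add(S^4(Z), Z))))))
  step 9: S(S(S(S(add(S^4(Z), Z)))))
  step 10: S(S(S(S(S(add(SSSZ, Z))))))
  step 11: S(S(S(S(S(S(add(SSZ, Z)))))))
  step 12: S(S(S(S(S(S(S(add(SZ, Z))))))))
  step 13: S(S(S(S(S(S(S(S(add(Z, Z)))))))))
  step 14: S^8(Z)

Answer: YES — reaches normal form S^8(Z) in 14 ≤ 15 steps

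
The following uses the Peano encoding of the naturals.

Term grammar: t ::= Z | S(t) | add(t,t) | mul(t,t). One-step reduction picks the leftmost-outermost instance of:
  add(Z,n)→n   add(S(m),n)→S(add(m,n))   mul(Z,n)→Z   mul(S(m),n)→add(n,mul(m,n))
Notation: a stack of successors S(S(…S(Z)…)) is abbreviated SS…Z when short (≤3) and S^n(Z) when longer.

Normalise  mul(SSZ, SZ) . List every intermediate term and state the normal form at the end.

  start: mul(SSZ, SZ)
  [1] add(SZ, mul(SZ, SZ))
  [2] S(add(Z, mul(SZ, SZ)))
  [3] S(mul(SZ, SZ))
  [4] S(add(SZ, mul(Z, SZ)))
  [5] S(S(add(Z, mul(Z, SZ))))
  [6] S(S(mul(Z, SZ)))
  [7] SSZ

Answer: normal form = SSZ  (in 7 steps)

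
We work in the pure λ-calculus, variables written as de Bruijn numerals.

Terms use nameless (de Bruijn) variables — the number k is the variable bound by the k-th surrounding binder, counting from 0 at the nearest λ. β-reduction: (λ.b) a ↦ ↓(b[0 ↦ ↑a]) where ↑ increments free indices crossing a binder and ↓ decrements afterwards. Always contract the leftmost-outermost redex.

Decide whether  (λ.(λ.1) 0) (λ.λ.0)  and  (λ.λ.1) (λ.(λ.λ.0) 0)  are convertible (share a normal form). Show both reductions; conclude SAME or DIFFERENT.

Term A:
  start: (λ.(λ.1) 0) (λ.λ.0)
  step 1: (λ.λ.λ.0) (λ.λ.0)
  step 2: λ.λ.0

Term B:
  start: (λ.λ.1) (λ.(λ.λ.0) 0)
  step 1: λ.λ.(λ.λ.0) 0
  step 2: λ.λ.λ.0

Answer: DIFFERENT — A ⇓ λ.λ.0, B ⇓ λ.λ.λ.0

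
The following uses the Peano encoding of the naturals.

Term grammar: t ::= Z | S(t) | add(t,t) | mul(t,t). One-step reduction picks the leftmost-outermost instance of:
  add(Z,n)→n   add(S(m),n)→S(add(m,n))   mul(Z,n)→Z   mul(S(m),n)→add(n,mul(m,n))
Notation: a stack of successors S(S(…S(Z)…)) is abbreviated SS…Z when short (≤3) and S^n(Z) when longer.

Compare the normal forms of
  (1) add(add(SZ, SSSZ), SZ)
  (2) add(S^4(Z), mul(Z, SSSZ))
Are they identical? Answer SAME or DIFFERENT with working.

Term A:
  start: add(add(SZ, SSSZ), SZ)
  [1] add(S(add(Z, SSSZ)), SZ)
  [2] S(add(add(Z, SSSZ), SZ))
  [3] S(add(SSSZ, SZ))
  [4] S(S(add(SSZ, SZ)))
  [5] S(S(S(add(SZ, SZ))))
  [6] S(S(S(S(add(Z, SZ)))))
  [7] S^5(Z)

Term B:
  start: add(S^4(Z), mul(Z, SSSZ))
  [1] S(add(SSSZ, mul(Z, SSSZ)))
  [2] S(S(add(SSZ, mul(Z, SSSZ))))
  [3] S(S(S(add(SZ, mul(Z, SSSZ)))))
  [4] S(S(S(S(add(Z, mul(Z, SSSZ))))))
  [5] S(S(S(S(mul(Z, SSSZ)))))
  [6] S^4(Z)

Answer: DIFFERENT — A ⇓ S^5(Z), B ⇓ S^4(Z)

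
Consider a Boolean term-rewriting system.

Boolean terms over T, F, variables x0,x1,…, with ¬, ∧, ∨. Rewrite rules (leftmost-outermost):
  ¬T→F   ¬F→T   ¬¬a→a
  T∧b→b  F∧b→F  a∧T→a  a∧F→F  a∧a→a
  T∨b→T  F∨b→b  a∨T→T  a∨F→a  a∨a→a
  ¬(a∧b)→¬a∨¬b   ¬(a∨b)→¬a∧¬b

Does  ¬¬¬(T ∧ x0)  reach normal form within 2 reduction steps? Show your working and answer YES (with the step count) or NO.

  start: ¬¬¬(T ∧ x0)
  →1  ¬(T ∧ x0)
  →2  ¬T ∨ ¬x0

Answer: NO — after 2 steps the term is ¬T ∨ ¬x0, not yet normal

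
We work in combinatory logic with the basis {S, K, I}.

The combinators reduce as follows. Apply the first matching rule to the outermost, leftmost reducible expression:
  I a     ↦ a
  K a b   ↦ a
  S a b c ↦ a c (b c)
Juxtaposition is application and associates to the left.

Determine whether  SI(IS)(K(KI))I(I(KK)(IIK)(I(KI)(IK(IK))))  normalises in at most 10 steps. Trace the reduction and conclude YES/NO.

Answer: YES — reaches normal form KI in 9 ≤ 10 steps

Reduction:
  start: SI(IS)(K(KI))I(I(KK)(IIK)(I(KI)(IK(IK))))
  →1  I(K(KI))(IS(K(KI)))I(I(KK)(IIK)(I(KI)(IK(IK))))
  →2  K(KI)(IS(K(KI)))I(I(KK)(IIK)(I(KI)(IK(IK))))
  →3  KII(I(KK)(IIK)(I(KI)(IK(IK))))
  →4  I(I(KK)(IIK)(I(KI)(IK(IK))))
  →5  I(KK)(IIK)(I(KI)(IK(IK)))
  →6  KK(IIK)(I(KI)(IK(IK)))
  →7  K(I(KI)(IK(IK)))
  →8  K(KI(IK(IK)))
  →9  KI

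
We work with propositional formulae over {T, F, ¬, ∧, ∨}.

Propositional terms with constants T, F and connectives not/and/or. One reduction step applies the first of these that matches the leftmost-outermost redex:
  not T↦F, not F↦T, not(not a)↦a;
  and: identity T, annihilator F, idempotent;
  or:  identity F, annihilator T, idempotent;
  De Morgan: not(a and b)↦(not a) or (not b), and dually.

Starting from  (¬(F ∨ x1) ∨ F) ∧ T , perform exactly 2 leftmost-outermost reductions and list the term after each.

  start: (¬(F ∨ x1) ∨ F) ∧ T
  step 1: ¬(F ∨ x1) ∨ F
  step 2: ¬(F ∨ x1)

Answer: after 2 steps: ¬(F ∨ x1)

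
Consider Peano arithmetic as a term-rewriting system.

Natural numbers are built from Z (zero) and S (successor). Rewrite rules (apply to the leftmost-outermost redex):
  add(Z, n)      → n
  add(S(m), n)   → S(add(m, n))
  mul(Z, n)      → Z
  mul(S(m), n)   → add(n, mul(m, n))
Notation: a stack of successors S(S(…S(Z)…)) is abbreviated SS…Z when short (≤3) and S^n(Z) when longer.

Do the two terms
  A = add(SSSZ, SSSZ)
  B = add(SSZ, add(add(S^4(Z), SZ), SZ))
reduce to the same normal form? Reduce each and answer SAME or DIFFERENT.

Answer: DIFFERENT — A ⇓ S^6(Z), B ⇓ S^8(Z)

Derivation:
Term A:
  start: add(SSSZ, SSSZ)
  →1  S(add(SSZ, SSSZ))
  →2  S(S(add(SZ, SSSZ)))
  →3  S(S(S(add(Z, SSSZ))))
  →4  S^6(Z)

Term B:
  start: add(SSZ, add(add(S^4(Z), SZ), SZ))
  →1  S(add(SZ, add(add(S^4(Z), SZ), SZ)))
  →2  S(S(add(Z, add(add(S^4(Z), SZ), SZ))))
  →3  S(S(add(add(S^4(Z), SZ), SZ)))
  →4  S(S(add(S(add(SSSZ, SZ)), SZ)))
  →5  S(S(S(add(add(SSSZ, SZ), SZ))))
  →6  S(S(S(add(S(add(SSZ, SZ)), SZ))))
  →7  S(S(S(S(add(add(SSZ, SZ), SZ)))))
  →8  S(S(S(S(add(S(add(SZ, SZ)), SZ)))))
  →9  S(S(S(S(S(add(add(SZ, SZ), SZ))))))
  →10  S(S(S(S(S(add(S(add(Z, SZ)), SZ))))))
  →11  S(S(S(S(S(S(add(add(Z, SZ), SZ)))))))
  →12  S(S(S(S(S(S(add(SZ, SZ)))))))
  →13  S(S(S(S(S(S(S(add(Z, SZ))))))))
  →14  S^8(Z)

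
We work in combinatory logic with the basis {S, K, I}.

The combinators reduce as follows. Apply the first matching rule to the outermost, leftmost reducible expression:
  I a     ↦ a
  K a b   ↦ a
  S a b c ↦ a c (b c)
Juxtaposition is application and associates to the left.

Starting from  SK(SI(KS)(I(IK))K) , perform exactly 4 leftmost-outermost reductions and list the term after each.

Answer: after 4 steps: SK(K(KS(I(IK)))K)

Reduction:
  start: SK(SI(KS)(I(IK))K)
  →1  SK(I(I(IK))(KS(I(IK)))K)
  →2  SK(I(IK)(KS(I(IK)))K)
  →3  SK(IK(KS(I(IK)))K)
  →4  SK(K(KS(I(IK)))K)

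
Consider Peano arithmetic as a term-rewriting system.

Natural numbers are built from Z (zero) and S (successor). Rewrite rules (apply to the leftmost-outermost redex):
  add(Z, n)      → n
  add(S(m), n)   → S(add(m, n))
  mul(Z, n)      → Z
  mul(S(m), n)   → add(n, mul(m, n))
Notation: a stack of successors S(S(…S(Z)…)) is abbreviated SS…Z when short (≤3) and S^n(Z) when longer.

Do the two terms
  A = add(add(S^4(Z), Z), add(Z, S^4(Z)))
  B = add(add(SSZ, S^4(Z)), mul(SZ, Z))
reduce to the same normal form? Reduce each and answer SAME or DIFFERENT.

Answer: DIFFERENT — A ⇓ S^8(Z), B ⇓ S^6(Z)

Reduction:
Term A:
  start: add(add(S^4(Z), Z), add(Z, S^4(Z)))
  →1  add(S(add(SSSZ, Z)), add(Z, S^4(Z)))
  →2  S(add(add(SSSZ, Z), add(Z, S^4(Z))))
  →3  S(add(S(add(SSZ, Z)), add(Z, S^4(Z))))
  →4  S(S(add(add(SSZ, Z), add(Z, S^4(Z)))))
  →5  S(S(add(S(add(SZ, Z)), add(Z, S^4(Z)))))
  →6  S(S(S(add(add(SZ, Z), add(Z, S^4(Z))))))
  →7  S(S(S(add(S(add(Z, Z)), add(Z, S^4(Z))))))
  →8  S(S(S(S(add(add(Z, Z), add(Z, S^4(Z)))))))
  →9  S(S(S(S(add(Z, add(Z, S^4(Z)))))))
  →10  S(S(S(S(add(Z, S^4(Z))))))
  →11  S^8(Z)

Term B:
  start: add(add(SSZ, S^4(Z)), mul(SZ, Z))
  →1  add(S(add(SZ, S^4(Z))), mul(SZ, Z))
  →2  S(add(add(SZ, S^4(Z)), mul(SZ, Z)))
  →3  S(add(S(add(Z, S^4(Z))), mul(SZ, Z)))
  →4  S(S(add(add(Z, S^4(Z)), mul(SZ, Z))))
  →5  S(S(add(S^4(Z), mul(SZ, Z))))
  →6  S(S(S(add(SSSZ, mul(SZ, Z)))))
  →7  S(S(S(S(add(SSZ, mul(SZ, Z))))))
  →8  S(S(S(S(S(add(SZ, mul(SZ, Z)))))))
  →9  S(S(S(S(S(S(add(Z, mul(SZ, Z))))))))
  →10  S(S(S(S(S(S(mul(SZ, Z)))))))
  →11  S(S(S(S(S(S(add(Z, mul(Z, Z))))))))
  →12  S(S(S(S(S(S(mul(Z, Z)))))))
  →13  S^6(Z)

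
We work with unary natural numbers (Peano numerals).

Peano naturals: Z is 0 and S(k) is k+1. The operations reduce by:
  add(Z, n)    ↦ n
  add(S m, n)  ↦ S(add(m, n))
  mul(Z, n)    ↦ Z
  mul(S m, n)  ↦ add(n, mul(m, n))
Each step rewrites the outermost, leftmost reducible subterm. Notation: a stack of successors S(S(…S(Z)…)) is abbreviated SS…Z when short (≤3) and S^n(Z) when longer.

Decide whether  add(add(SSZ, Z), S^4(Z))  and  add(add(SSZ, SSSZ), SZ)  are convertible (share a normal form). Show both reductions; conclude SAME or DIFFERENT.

Answer: SAME — A ⇓ S^6(Z), B ⇓ S^6(Z)

Derivation:
Term A:
  start: add(add(SSZ, Z), S^4(Z))
  →1  add(S(add(SZ, Z)), S^4(Z))
  →2  S(add(add(SZ, Z), S^4(Z)))
  →3  S(add(S(add(Z, Z)), S^4(Z)))
  →4  S(S(add(add(Z, Z), S^4(Z))))
  →5  S(S(add(Z, S^4(Z))))
  →6  S^6(Z)

Term B:
  start: add(add(SSZ, SSSZ), SZ)
  →1  add(S(add(SZ, SSSZ)), SZ)
  →2  S(add(add(SZ, SSSZ), SZ))
  →3  S(add(S(add(Z, SSSZ)), SZ))
  →4  S(S(add(add(Z, SSSZ), SZ)))
  →5  S(S(add(SSSZ, SZ)))
  →6  S(S(S(add(SSZ, SZ))))
  →7  S(S(S(S(add(SZ, SZ)))))
  →8  S(S(S(S(S(add(Z, SZ))))))
  →9  S^6(Z)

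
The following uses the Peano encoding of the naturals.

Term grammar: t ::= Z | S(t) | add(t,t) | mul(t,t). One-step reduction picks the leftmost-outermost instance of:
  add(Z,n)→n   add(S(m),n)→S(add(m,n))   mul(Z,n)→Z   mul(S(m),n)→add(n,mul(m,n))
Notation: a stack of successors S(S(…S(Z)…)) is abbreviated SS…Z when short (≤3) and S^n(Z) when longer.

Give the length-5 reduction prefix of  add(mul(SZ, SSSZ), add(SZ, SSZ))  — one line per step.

Answer: after 5 steps: S(S(add(add(SZ, mul(Z, SSSZ)), add(SZ, SSZ))))

Working:
  start: add(mul(SZ, SSSZ), add(SZ, SSZ))
  step 1: add(add(SSSZ, mul(Z, SSSZ)), add(SZ, SSZ))
  step 2: add(S(add(SSZ, mul(Z, SSSZ))), add(SZ, SSZ))
  step 3: S(add(add(SSZ, mul(Z, SSSZ)), add(SZ, SSZ)))
  step 4: S(add(S(add(SZ, mul(Z, SSSZ))), add(SZ, SSZ)))
  step 5: S(S(add(add(SZ, mul(Z, SSSZ)), add(SZ, SSZ))))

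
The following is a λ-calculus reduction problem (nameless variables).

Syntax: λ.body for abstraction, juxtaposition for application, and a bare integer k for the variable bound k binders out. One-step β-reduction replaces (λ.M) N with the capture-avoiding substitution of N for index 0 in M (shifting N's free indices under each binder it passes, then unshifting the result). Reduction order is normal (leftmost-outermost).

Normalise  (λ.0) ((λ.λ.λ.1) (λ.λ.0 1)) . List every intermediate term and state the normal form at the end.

  start: (λ.0) ((λ.λ.λ.1) (λ.λ.0 1))
  →1  (λ.λ.λ.1) (λ.λ.0 1)
  →2  λ.λ.1

Answer: normal form = λ.λ.1  (in 2 steps)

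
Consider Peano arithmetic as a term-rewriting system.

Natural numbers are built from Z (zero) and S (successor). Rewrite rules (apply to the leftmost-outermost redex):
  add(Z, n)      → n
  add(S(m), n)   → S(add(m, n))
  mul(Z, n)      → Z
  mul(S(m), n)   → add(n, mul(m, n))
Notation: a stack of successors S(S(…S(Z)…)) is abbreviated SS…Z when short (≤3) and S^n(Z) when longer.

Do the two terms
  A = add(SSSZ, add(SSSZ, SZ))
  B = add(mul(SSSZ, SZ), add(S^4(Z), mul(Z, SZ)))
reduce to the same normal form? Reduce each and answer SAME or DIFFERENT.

Answer: SAME — A ⇓ S^7(Z), B ⇓ S^7(Z)

Derivation:
Term A:
  start: add(SSSZ, add(SSSZ, SZ))
  [1] S(add(SSZ, add(SSSZ, SZ)))
  [2] S(S(add(SZ, add(SSSZ, SZ))))
  [3] S(S(S(add(Z, add(SSSZ, SZ)))))
  [4] S(S(S(add(SSSZ, SZ))))
  [5] S(S(S(S(add(SSZ, SZ)))))
  [6] S(S(S(S(S(add(SZ, SZ))))))
  [7] S(S(S(S(S(S(add(Z, SZ)))))))
  [8] S^7(Z)

Term B:
  start: add(mul(SSSZ, SZ), add(S^4(Z), mul(Z, SZ)))
  [1] add(add(SZ, mul(SSZ, SZ)), add(S^4(Z), mul(Z, SZ)))
  [2] add(S(add(Z, mul(SSZ, SZ))), add(S^4(Z), mul(Z, SZ)))
  [3] S(add(add(Z, mul(SSZ, SZ)), add(S^4(Z), mul(Z, SZ))))
  [4] S(add(mul(SSZ, SZ), add(S^4(Z), mul(Z, SZ))))
  [5] S(add(add(SZ, mul(SZ, SZ)), add(S^4(Z), mul(Z, SZ))))
  [6] S(add(S(add(Z, mul(SZ, SZ))), add(S^4(Z), mul(Z, SZ))))
  [7] S(S(add(add(Z, mul(SZ, SZ)), add(S^4(Z), mul(Z, SZ)))))
  [8] S(S(add(mul(SZ, SZ), add(S^4(Z), mul(Z, SZ)))))
  [9] S(S(add(add(SZ, mul(Z, SZ)), add(S^4(Z), mul(Z, SZ)))))
  [10] S(S(add(S(add(Z, mul(Z, SZ))), add(S^4(Z), mul(Z, SZ)))))
  [11] S(S(S(add(add(Z, mul(Z, SZ)), add(S^4(Z), mul(Z, SZ))))))
  [12] S(S(S(add(mul(Z, SZ), add(S^4(Z), mul(Z, SZ))))))
  [13] S(S(S(add(Z, add(S^4(Z), mul(Z, SZ))))))
  [14] S(S(S(add(S^4(Z), mul(Z, SZ)))))
  [15] S(S(S(S(add(SSSZ, mul(Z, SZ))))))
  [16] S(S(S(S(S(add(SSZ, mul(Z, SZ)))))))
  [17] S(S(S(S(S(S(add(SZ, mul(Z, SZ))))))))
  [18] S(S(S(S(S(S(S(add(Z, mul(Z, SZ)))))))))
  [19] S(S(S(S(S(S(S(mul(Z, SZ))))))))
  [20] S^7(Z)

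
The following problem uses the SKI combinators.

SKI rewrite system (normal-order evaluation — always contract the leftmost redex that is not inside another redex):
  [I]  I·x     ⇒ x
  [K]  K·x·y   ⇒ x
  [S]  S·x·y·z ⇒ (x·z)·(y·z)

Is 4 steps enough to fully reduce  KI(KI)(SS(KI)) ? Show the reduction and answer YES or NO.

Answer: YES — reaches normal form SS(KI) in 2 ≤ 4 steps

Derivation:
  start: KI(KI)(SS(KI))
  step 1: I(SS(KI))
  step 2: SS(KI)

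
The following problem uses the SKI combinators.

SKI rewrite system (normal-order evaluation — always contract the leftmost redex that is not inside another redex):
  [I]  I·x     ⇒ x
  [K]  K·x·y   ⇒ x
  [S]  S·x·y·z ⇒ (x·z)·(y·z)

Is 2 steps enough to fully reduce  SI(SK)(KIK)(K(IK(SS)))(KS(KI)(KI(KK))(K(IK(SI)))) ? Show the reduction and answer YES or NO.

Answer: NO — after 2 steps the term is KIK(SK(KIK))(K(IK(SS)))(KS(KI)(KI(KK))(K(IK(SI)))), not yet normal

Reduction:
  start: SI(SK)(KIK)(K(IK(SS)))(KS(KI)(KI(KK))(K(IK(SI))))
  →1  I(KIK)(SK(KIK))(K(IK(SS)))(KS(KI)(KI(KK))(K(IK(SI))))
  →2  KIK(SK(KIK))(K(IK(SS)))(KS(KI)(KI(KK))(K(IK(SI))))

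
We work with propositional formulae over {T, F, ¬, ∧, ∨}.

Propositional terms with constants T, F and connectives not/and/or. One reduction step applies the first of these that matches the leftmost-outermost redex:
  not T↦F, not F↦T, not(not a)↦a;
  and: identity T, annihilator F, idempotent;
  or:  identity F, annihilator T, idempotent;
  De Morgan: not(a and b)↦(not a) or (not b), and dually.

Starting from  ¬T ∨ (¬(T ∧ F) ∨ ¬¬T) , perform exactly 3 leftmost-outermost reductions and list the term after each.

  start: ¬T ∨ (¬(T ∧ F) ∨ ¬¬T)
  →1  F ∨ (¬(T ∧ F) ∨ ¬¬T)
  →2  ¬(T ∧ F) ∨ ¬¬T
  →3  (¬T ∨ ¬F) ∨ ¬¬T

Answer: after 3 steps: (¬T ∨ ¬F) ∨ ¬¬T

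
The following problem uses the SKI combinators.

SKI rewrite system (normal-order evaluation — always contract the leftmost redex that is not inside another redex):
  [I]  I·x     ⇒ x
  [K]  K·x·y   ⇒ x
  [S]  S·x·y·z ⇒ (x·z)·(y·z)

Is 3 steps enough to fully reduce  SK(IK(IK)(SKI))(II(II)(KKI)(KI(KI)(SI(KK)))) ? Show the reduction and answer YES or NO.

  start: SK(IK(IK)(SKI))(II(II)(KKI)(KI(KI)(SI(KK))))
  step 1: K(II(II)(KKI)(KI(KI)(SI(KK))))(IK(IK)(SKI)(II(II)(KKI)(KI(KI)(SI(KK)))))
  step 2: II(II)(KKI)(KI(KI)(SI(KK)))
  step 3: I(II)(KKI)(KI(KI)(SI(KK)))

Answer: NO — after 3 steps the term is I(II)(KKI)(KI(KI)(SI(KK))), not yet normal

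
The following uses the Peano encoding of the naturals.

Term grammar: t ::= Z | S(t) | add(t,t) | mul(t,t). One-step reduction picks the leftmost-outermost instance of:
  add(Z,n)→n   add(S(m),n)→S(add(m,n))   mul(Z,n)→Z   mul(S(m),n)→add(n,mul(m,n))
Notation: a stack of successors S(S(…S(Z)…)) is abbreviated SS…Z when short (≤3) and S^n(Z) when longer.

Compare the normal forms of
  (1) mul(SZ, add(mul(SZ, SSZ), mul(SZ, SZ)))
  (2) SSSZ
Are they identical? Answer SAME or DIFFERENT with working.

Answer: SAME — A ⇓ SSSZ, B ⇓ SSSZ

Reduction:
Term A:
  start: mul(SZ, add(mul(SZ, SSZ), mul(SZ, SZ)))
  →1  add(add(mul(SZ, SSZ), mul(SZ, SZ)), mul(Z, add(mul(SZ, SSZ), mul(SZ, SZ))))
  →2  add(add(add(SSZ, mul(Z, SSZ)), mul(SZ, SZ)), mul(Z, add(mul(SZ, SSZ), mul(SZ, SZ))))
  →3  add(add(S(add(SZ, mul(Z, SSZ))), mul(SZ, SZ)), mul(Z, add(mul(SZ, SSZ), mul(SZ, SZ))))
  →4  add(S(add(add(SZ, mul(Z, SSZ)), mul(SZ, SZ))), mul(Z, add(mul(SZ, SSZ), mul(SZ, SZ))))
  →5  S(add(add(add(SZ, mul(Z, SSZ)), mul(SZ, SZ)), mul(Z, add(mul(SZ, SSZ), mul(SZ, SZ)))))
  →6  S(add(add(S(add(Z, mul(Z, SSZ))), mul(SZ, SZ)), mul(Z, add(mul(SZ, SSZ), mul(SZ, SZ)))))
  →7  S(add(S(add(add(Z, mul(Z, SSZ)), mul(SZ, SZ))), mul(Z, add(mul(SZ, SSZ), mul(SZ, SZ)))))
  →8  S(S(add(add(add(Z, mul(Z, SSZ)), mul(SZ, SZ)), mul(Z, add(mul(SZ, SSZ), mul(SZ, SZ))))))
  →9  S(S(add(add(mul(Z, SSZ), mul(SZ, SZ)), mul(Z, add(mul(SZ, SSZ), mul(SZ, SZ))))))
  →10  S(S(add(add(Z, mul(SZ, SZ)), mul(Z, add(mul(SZ, SSZ), mul(SZ, SZ))))))
  →11  S(S(add(mul(SZ, SZ), mul(Z, add(mul(SZ, SSZ), mul(SZ, SZ))))))
  →12  S(S(add(add(SZ, mul(Z, SZ)), mul(Z, add(mul(SZ, SSZ), mul(SZ, SZ))))))
  →13  S(S(add(S(add(Z, mul(Z, SZ))), mul(Z, add(mul(SZ, SSZ), mul(SZ, SZ))))))
  →14  S(S(S(add(add(Z, mul(Z, SZ)), mul(Z, add(mul(SZ, SSZ), mul(SZ, SZ)))))))
  →15  S(S(S(add(mul(Z, SZ), mul(Z, add(mul(SZ, SSZ), mul(SZ, SZ)))))))
  →16  S(S(S(add(Z, mul(Z, add(mul(SZ, SSZ), mul(SZ, SZ)))))))
  →17  S(S(S(mul(Z, add(mul(SZ, SSZ), mul(SZ, SZ))))))
  →18  SSSZ

Term B:
  start: SSSZ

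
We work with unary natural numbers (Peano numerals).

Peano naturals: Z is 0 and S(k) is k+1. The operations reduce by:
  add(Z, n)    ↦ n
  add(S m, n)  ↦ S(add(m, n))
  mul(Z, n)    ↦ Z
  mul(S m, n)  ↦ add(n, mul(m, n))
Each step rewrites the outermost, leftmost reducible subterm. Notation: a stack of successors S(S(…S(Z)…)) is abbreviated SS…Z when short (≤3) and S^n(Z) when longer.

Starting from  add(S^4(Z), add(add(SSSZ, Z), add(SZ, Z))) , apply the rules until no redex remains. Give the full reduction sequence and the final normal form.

  start: add(S^4(Z), add(add(SSSZ, Z), add(SZ, Z)))
  →1  S(add(SSSZ, add(add(SSSZ, Z), add(SZ, Z))))
  →2  S(S(add(SSZ, add(add(SSSZ, Z), add(SZ, Z)))))
  →3  S(S(S(add(SZ, add(add(SSSZ, Z), add(SZ, Z))))))
  →4  S(S(S(S(add(Z, add(add(SSSZ, Z), add(SZ, Z)))))))
  →5  S(S(S(S(add(add(SSSZ, Z), add(SZ, Z))))))
  →6  S(S(S(S(add(S(add(SSZ, Z)), add(SZ, Z))))))
  →7  S(S(S(S(S(add(add(SSZ, Z), add(SZ, Z)))))))
  →8  S(S(S(S(S(add(S(add(SZ, Z)), add(SZ, Z)))))))
  →9  S(S(S(S(S(S(add(add(SZ, Z), add(SZ, Z))))))))
  →10  S(S(S(S(S(S(add(S(add(Z, Z)), add(SZ, Z))))))))
  →11  S(S(S(S(S(S(S(add(add(Z, Z), add(SZ, Z)))))))))
  →12  S(S(S(S(S(S(S(add(Z, add(SZ, Z)))))))))
  →13  S(S(S(S(S(S(S(add(SZ, Z))))))))
  →14  S(S(S(S(S(S(S(S(add(Z, Z)))))))))
  →15  S^8(Z)

Answer: normal form = S^8(Z)  (in 15 steps)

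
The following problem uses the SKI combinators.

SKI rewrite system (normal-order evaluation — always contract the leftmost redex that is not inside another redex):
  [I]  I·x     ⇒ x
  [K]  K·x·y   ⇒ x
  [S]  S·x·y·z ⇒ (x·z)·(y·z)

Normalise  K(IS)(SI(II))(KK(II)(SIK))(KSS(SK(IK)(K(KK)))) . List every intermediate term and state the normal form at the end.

  start: K(IS)(SI(II))(KK(II)(SIK))(KSS(SK(IK)(K(KK))))
  →1  IS(KK(II)(SIK))(KSS(SK(IK)(K(KK))))
  →2  S(KK(II)(SIK))(KSS(SK(IK)(K(KK))))
  →3  S(K(SIK))(KSS(SK(IK)(K(KK))))
  →4  S(K(SIK))(S(SK(IK)(K(KK))))
  →5  S(K(SIK))(S(K(K(KK))(IK(K(KK)))))
  →6  S(K(SIK))(S(K(KK)))

Answer: normal form = S(K(SIK))(S(K(KK)))  (in 6 steps)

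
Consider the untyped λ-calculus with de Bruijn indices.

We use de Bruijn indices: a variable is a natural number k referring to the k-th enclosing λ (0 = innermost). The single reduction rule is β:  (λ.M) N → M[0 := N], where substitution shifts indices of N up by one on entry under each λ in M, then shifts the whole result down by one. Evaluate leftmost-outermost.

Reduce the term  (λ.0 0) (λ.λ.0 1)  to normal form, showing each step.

  start: (λ.0 0) (λ.λ.0 1)
  →1  (λ.λ.0 1) (λ.λ.0 1)
  →2  λ.0 (λ.λ.0 1)

Answer: normal form = λ.0 (λ.λ.0 1)  (in 2 steps)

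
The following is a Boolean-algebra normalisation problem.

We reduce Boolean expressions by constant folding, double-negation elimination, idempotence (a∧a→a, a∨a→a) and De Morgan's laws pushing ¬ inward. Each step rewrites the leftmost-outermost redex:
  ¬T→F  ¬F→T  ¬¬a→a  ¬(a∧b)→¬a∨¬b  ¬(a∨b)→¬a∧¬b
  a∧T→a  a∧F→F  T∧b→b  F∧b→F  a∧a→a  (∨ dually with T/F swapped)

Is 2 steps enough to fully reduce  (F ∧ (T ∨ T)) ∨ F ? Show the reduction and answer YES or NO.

  start: (F ∧ (T ∨ T)) ∨ F
  →1  F ∧ (T ∨ T)
  →2  F

Answer: YES — reaches normal form F in 2 ≤ 2 steps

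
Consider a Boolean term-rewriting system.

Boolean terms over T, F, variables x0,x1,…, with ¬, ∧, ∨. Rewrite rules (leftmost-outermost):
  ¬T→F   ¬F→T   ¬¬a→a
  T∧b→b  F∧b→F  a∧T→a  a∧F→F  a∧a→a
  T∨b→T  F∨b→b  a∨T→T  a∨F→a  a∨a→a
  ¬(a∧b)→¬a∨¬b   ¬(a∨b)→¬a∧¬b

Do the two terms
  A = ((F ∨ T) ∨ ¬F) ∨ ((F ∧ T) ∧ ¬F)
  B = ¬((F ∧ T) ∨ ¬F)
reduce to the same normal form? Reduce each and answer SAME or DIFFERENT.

Term A:
  start: ((F ∨ T) ∨ ¬F) ∨ ((F ∧ T) ∧ ¬F)
  [1] (T ∨ ¬F) ∨ ((F ∧ T) ∧ ¬F)
  [2] T ∨ ((F ∧ T) ∧ ¬F)
  [3] T

Term B:
  start: ¬((F ∧ T) ∨ ¬F)
  [1] ¬(F ∧ T) ∧ ¬¬F
  [2] (¬F ∨ ¬T) ∧ ¬¬F
  [3] (T ∨ ¬T) ∧ ¬¬F
  [4] T ∧ ¬¬F
  [5] ¬¬F
  [6] F

Answer: DIFFERENT — A ⇓ T, B ⇓ F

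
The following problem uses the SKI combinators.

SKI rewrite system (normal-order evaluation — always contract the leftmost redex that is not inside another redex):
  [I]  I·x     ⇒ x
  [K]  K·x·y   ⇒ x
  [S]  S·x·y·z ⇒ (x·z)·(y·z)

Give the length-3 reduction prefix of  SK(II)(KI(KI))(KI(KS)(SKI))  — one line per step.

Answer: after 3 steps: I(KI(KS)(SKI))

Reduction:
  start: SK(II)(KI(KI))(KI(KS)(SKI))
  [1] K(KI(KI))(II(KI(KI)))(KI(KS)(SKI))
  [2] KI(KI)(KI(KS)(SKI))
  [3] I(KI(KS)(SKI))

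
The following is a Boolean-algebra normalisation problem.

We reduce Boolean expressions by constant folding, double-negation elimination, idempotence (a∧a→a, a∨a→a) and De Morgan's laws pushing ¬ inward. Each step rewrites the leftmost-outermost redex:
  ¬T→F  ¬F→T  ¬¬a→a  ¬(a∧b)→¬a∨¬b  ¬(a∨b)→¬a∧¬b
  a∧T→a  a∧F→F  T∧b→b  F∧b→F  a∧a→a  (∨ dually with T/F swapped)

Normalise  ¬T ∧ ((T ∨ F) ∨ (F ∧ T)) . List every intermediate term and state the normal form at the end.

Answer: normal form = F  (in 2 steps)

Reduction:
  start: ¬T ∧ ((T ∨ F) ∨ (F ∧ T))
  [1] F ∧ ((T ∨ F) ∨ (F ∧ T))
  [2] F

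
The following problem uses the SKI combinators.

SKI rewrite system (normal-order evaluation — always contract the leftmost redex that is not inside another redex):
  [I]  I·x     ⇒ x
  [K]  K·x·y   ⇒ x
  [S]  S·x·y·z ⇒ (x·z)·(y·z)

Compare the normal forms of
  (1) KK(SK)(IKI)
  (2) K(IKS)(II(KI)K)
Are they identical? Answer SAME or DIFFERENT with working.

Term A:
  start: KK(SK)(IKI)
  →1  K(IKI)
  →2  K(KI)

Term B:
  start: K(IKS)(II(KI)K)
  →1  IKS
  →2  KS

Answer: DIFFERENT — A ⇓ K(KI), B ⇓ KS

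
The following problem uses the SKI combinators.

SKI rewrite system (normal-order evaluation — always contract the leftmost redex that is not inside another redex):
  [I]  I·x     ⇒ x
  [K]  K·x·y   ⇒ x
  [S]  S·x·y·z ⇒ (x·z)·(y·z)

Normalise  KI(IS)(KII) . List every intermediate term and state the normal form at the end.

  start: KI(IS)(KII)
  step 1: I(KII)
  step 2: KII
  step 3: I

Answer: normal form = I  (in 3 steps)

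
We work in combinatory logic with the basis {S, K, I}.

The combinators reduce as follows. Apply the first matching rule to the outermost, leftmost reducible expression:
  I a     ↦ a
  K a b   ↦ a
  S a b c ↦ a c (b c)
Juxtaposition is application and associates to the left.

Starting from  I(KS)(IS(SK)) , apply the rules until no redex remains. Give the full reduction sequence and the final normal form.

Answer: normal form = S  (in 2 steps)

Working:
  start: I(KS)(IS(SK))
  [1] KS(IS(SK))
  [2] S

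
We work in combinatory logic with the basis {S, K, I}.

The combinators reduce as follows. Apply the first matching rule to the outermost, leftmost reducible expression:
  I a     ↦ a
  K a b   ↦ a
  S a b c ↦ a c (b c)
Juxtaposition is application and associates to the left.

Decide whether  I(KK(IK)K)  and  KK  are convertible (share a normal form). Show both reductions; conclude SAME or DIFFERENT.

Answer: SAME — A ⇓ KK, B ⇓ KK

Derivation:
Term A:
  start: I(KK(IK)K)
  →1  KK(IK)K
  →2  KK

Term B:
  start: KK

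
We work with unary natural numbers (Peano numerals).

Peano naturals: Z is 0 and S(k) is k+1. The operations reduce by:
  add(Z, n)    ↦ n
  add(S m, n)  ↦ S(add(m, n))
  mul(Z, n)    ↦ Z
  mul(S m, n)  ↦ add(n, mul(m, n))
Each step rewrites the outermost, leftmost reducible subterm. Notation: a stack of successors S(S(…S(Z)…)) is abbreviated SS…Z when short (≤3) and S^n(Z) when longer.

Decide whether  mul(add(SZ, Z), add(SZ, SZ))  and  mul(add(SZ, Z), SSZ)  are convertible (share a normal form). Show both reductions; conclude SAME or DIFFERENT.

Answer: SAME — A ⇓ SSZ, B ⇓ SSZ

Working:
Term A:
  start: mul(add(SZ, Z), add(SZ, SZ))
  →1  mul(S(add(Z, Z)), add(SZ, SZ))
  →2  add(add(SZ, SZ), mul(add(Z, Z), add(SZ, SZ)))
  →3  add(S(add(Z, SZ)), mul(add(Z, Z), add(SZ, SZ)))
  →4  S(add(add(Z, SZ), mul(add(Z, Z), add(SZ, SZ))))
  →5  S(add(SZ, mul(add(Z, Z), add(SZ, SZ))))
  →6  S(S(add(Z, mul(add(Z, Z), add(SZ, SZ)))))
  →7  S(S(mul(add(Z, Z), add(SZ, SZ))))
  →8  S(S(mul(Z, add(SZ, SZ))))
  →9  SSZ

Term B:
  start: mul(add(SZ, Z), SSZ)
  →1  mul(S(add(Z, Z)), SSZ)
  →2  add(SSZ, mul(add(Z, Z), SSZ))
  →3  S(add(SZ, mul(add(Z, Z), SSZ)))
  →4  S(S(add(Z, mul(add(Z, Z), SSZ))))
  →5  S(S(mul(add(Z, Z), SSZ)))
  →6  S(S(mul(Z, SSZ)))
  →7  SSZ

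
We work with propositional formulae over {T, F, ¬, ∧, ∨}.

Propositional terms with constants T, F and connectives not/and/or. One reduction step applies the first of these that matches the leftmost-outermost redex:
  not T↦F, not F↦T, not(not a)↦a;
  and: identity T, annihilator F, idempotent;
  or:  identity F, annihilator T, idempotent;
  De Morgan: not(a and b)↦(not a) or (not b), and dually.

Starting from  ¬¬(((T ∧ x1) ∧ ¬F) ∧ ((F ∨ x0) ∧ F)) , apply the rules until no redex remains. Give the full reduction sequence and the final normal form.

Answer: normal form = F  (in 6 steps)

Working:
  start: ¬¬(((T ∧ x1) ∧ ¬F) ∧ ((F ∨ x0) ∧ F))
  [1] ((T ∧ x1) ∧ ¬F) ∧ ((F ∨ x0) ∧ F)
  [2] (x1 ∧ ¬F) ∧ ((F ∨ x0) ∧ F)
  [3] (x1 ∧ T) ∧ ((F ∨ x0) ∧ F)
  [4] x1 ∧ ((F ∨ x0) ∧ F)
  [5] x1 ∧ F
  [6] F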